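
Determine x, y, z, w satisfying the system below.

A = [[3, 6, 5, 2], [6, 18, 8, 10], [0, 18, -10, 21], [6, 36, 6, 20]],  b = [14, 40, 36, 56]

(-1, -1, 3, 4)

Forward elimination on [A|b]:
R2 <- R2 - (2)*R1:  [  0   6  -2   6  12 ]
R4 <- R4 - (2)*R1:  [  0  24  -4  16  28 ]
R3 <- R3 - (3)*R2:  [  0   0  -4   3   0 ]
R4 <- R4 - (4)*R2:  [   0    0    4   -8  -20 ]
R4 <- R4 - (-1)*R3:  [   0    0    0   -5  -20 ]
Row echelon form:
[ 3  6   5   2  |   14 ]
[ 0  6  -2   6  |   12 ]
[ 0  0  -4   3  |    0 ]
[ 0  0   0  -5  |  -20 ]
Back-substitution:
w = (-20) / -5 = 4
z = (0 - (3)*(4)) / -4 = 3
y = (12 - (-2)*(3) - (6)*(4)) / 6 = -1
x = (14 - (6)*(-1) - (5)*(3) - (2)*(4)) / 3 = -1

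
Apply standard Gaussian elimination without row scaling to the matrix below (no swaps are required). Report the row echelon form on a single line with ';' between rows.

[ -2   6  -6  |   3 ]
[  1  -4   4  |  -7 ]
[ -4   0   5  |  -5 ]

Forward elimination:
R2 <- R2 - (-1/2)*R1:  [     0     -1      1  -11/2 ]
R3 <- R3 - (2)*R1:  [   0  -12   17  -11 ]
R3 <- R3 - (12)*R2:  [  0   0   5  55 ]
Row echelon form:
[ -2   6  -6  |      3 ]
[  0  -1   1  |  -11/2 ]
[  0   0   5  |     55 ]

REF = [-2 6 -6 3; 0 -1 1 -11/2; 0 0 5 55]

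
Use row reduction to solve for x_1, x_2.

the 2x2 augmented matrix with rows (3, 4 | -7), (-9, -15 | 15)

(-5, 2)

Forward elimination on [A|b]:
R2 <- R2 - (-3)*R1:  [  0  -3  -6 ]
Row echelon form:
[ 3   4  |  -7 ]
[ 0  -3  |  -6 ]
Back-substitution:
x_2 = (-6) / -3 = 2
x_1 = (-7 - (4)*(2)) / 3 = -5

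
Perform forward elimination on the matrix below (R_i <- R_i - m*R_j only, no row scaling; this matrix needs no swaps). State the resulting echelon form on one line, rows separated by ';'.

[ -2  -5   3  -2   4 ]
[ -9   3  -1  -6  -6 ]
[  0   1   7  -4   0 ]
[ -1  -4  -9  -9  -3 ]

Forward elimination:
R2 <- R2 - (9/2)*R1:  [     0   51/2  -29/2      3    -24 ]
R4 <- R4 - (1/2)*R1:  [     0   -3/2  -21/2     -8     -5 ]
R3 <- R3 - (2/51)*R2:  [      0       0  386/51  -70/17   16/17 ]
R4 <- R4 - (-1/17)*R2:  [       0        0  -193/17  -133/17  -109/17 ]
R4 <- R4 - (-3/2)*R3:  [   0    0    0  -14   -5 ]
Row echelon form:
[ -2    -5       3      -2      4 ]
[  0  51/2   -29/2       3    -24 ]
[  0     0  386/51  -70/17  16/17 ]
[  0     0       0     -14     -5 ]

REF = [-2 -5 3 -2 4; 0 51/2 -29/2 3 -24; 0 0 386/51 -70/17 16/17; 0 0 0 -14 -5]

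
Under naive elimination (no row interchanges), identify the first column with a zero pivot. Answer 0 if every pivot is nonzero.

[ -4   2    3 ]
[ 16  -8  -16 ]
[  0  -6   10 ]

first zero-pivot column = 2

Naive forward elimination:
R2 <- R2 - (-4)*R1:  [  0   0  -4 ]
Matrix at this point:
[ -4   2   3 ]
[  0   0  -4 ]
[  0  -6  10 ]
Pivot entry (2,2) is zero but row 3 has -6 in column 2 -> naive elimination stops; a row interchange (e.g. R2 <-> R3) would be required here.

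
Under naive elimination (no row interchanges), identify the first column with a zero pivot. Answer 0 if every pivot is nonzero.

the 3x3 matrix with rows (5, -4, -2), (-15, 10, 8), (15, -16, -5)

first zero-pivot column = 0

Naive forward elimination:
R2 <- R2 - (-3)*R1:  [  0  -2   2 ]
R3 <- R3 - (3)*R1:  [  0  -4   1 ]
R3 <- R3 - (2)*R2:  [  0   0  -3 ]
All pivots nonzero; naive elimination completes without hitting a zero pivot.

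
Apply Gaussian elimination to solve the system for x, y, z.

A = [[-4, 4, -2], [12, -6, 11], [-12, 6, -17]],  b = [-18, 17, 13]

(5, -2, -5)

Forward elimination on [A|b]:
R2 <- R2 - (-3)*R1:  [   0    6    5  -37 ]
R3 <- R3 - (3)*R1:  [   0   -6  -11   67 ]
R3 <- R3 - (-1)*R2:  [  0   0  -6  30 ]
Row echelon form:
[ -4  4  -2  |  -18 ]
[  0  6   5  |  -37 ]
[  0  0  -6  |   30 ]
Back-substitution:
z = (30) / -6 = -5
y = (-37 - (5)*(-5)) / 6 = -2
x = (-18 - (4)*(-2) - (-2)*(-5)) / -4 = 5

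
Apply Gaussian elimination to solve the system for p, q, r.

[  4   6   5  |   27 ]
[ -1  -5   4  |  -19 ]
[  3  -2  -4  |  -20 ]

(-2, 5, 1)

Forward elimination on [A|b]:
R2 <- R2 - (-1/4)*R1:  [     0   -7/2   21/4  -49/4 ]
R3 <- R3 - (3/4)*R1:  [      0   -13/2   -31/4  -161/4 ]
R3 <- R3 - (13/7)*R2:  [     0      0  -35/2  -35/2 ]
Row echelon form:
[ 4     6      5  |     27 ]
[ 0  -7/2   21/4  |  -49/4 ]
[ 0     0  -35/2  |  -35/2 ]
Back-substitution:
r = (-35/2) / (-35/2) = 1
q = (-49/4 - (21/4)*(1)) / (-7/2) = 5
p = (27 - (6)*(5) - (5)*(1)) / 4 = -2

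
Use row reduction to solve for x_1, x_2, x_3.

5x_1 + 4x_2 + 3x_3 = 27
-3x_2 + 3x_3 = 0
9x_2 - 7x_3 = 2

(4, 1, 1)

Forward elimination on [A|b]:
R3 <- R3 - (-3)*R2:  [ 0  0  2  2 ]
Row echelon form:
[ 5   4  3  |  27 ]
[ 0  -3  3  |   0 ]
[ 0   0  2  |   2 ]
Back-substitution:
x_3 = (2) / 2 = 1
x_2 = (0 - (3)*(1)) / -3 = 1
x_1 = (27 - (4)*(1) - (3)*(1)) / 5 = 4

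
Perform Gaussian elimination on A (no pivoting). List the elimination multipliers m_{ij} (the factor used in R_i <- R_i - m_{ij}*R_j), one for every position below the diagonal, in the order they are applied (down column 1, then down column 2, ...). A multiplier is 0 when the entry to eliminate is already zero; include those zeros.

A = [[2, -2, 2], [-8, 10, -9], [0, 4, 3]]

Forward elimination:
R2 <- R2 - (-4)*R1:  [  0   2  -1 ]
R3: entry in column 1 is already 0 -> m_{31} = 0 (no row operation needed)
R3 <- R3 - (2)*R2:  [ 0  0  5 ]
Multipliers (in order of application): m_{21} = -4, m_{31} = 0, m_{32} = 2

multipliers: -4, 0, 2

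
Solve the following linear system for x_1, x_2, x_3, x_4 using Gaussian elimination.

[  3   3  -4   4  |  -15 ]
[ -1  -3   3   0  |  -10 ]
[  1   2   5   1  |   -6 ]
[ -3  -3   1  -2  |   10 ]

(-5, 4, -1, -4)

Forward elimination on [A|b]:
R2 <- R2 - (-1/3)*R1:  [   0   -2  5/3  4/3  -15 ]
R3 <- R3 - (1/3)*R1:  [    0     1  19/3  -1/3    -1 ]
R4 <- R4 - (-1)*R1:  [  0   0  -3   2  -5 ]
R3 <- R3 - (-1/2)*R2:  [     0      0   43/6    1/3  -17/2 ]
R4 <- R4 - (-18/43)*R3:  [       0        0        0    92/43  -368/43 ]
Row echelon form:
[ 3   3    -4      4  |      -15 ]
[ 0  -2   5/3    4/3  |      -15 ]
[ 0   0  43/6    1/3  |    -17/2 ]
[ 0   0     0  92/43  |  -368/43 ]
Back-substitution:
x_4 = (-368/43) / (92/43) = -4
x_3 = (-17/2 - (1/3)*(-4)) / (43/6) = -1
x_2 = (-15 - (5/3)*(-1) - (4/3)*(-4)) / -2 = 4
x_1 = (-15 - (3)*(4) - (-4)*(-1) - (4)*(-4)) / 3 = -5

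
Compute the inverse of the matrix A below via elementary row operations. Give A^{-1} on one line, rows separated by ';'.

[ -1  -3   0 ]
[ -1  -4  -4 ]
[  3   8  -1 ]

inverse = [12 -1 4; -13/3 1/3 -4/3; 4/3 -1/3 1/3]

Gauss-Jordan on [A | I]:
R1 <- (1/-1)*R1:  [  1   3   0  |  -1   0   0 ]
R2 <- R2 - (-1)*R1:  [  0  -1  -4  |  -1   1   0 ]
R3 <- R3 - (3)*R1:  [  0  -1  -1  |   3   0   1 ]
R2 <- (1/-1)*R2:  [  0   1   4  |   1  -1   0 ]
R1 <- R1 - (3)*R2:  [   1    0  -12  |   -4    3    0 ]
R3 <- R3 - (-1)*R2:  [  0   0   3  |   4  -1   1 ]
R3 <- (1/3)*R3:  [    0     0     1  |   4/3  -1/3   1/3 ]
R1 <- R1 - (-12)*R3:  [  1   0   0  |  12  -1   4 ]
R2 <- R2 - (4)*R3:  [     0      1      0  |  -13/3    1/3   -4/3 ]
Right block of [I | A^{-1}] is the inverse:
[    12    -1     4 ]
[ -13/3   1/3  -4/3 ]
[   4/3  -1/3   1/3 ]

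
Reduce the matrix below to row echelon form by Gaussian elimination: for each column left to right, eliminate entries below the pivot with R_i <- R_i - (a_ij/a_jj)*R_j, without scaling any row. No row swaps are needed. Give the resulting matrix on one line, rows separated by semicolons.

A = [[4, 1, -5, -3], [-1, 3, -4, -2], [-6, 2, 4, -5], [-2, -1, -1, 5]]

REF = [4 1 -5 -3; 0 13/4 -21/4 -11/4; 0 0 28/13 -85/13; 0 0 0 -10]

Forward elimination:
R2 <- R2 - (-1/4)*R1:  [     0   13/4  -21/4  -11/4 ]
R3 <- R3 - (-3/2)*R1:  [     0    7/2   -7/2  -19/2 ]
R4 <- R4 - (-1/2)*R1:  [    0  -1/2  -7/2   7/2 ]
R3 <- R3 - (14/13)*R2:  [      0       0   28/13  -85/13 ]
R4 <- R4 - (-2/13)*R2:  [      0       0  -56/13   40/13 ]
R4 <- R4 - (-2)*R3:  [   0    0    0  -10 ]
Row echelon form:
[ 4     1     -5      -3 ]
[ 0  13/4  -21/4   -11/4 ]
[ 0     0  28/13  -85/13 ]
[ 0     0      0     -10 ]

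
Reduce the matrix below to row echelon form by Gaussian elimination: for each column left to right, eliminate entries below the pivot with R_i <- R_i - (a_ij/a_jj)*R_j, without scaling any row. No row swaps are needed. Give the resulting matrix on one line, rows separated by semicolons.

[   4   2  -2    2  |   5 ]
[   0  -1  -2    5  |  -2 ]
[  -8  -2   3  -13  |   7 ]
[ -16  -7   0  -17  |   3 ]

REF = [4 2 -2 2 5; 0 -1 -2 5 -2; 0 0 -5 1 13; 0 0 0 -6 -5]

Forward elimination:
R3 <- R3 - (-2)*R1:  [  0   2  -1  -9  17 ]
R4 <- R4 - (-4)*R1:  [  0   1  -8  -9  23 ]
R3 <- R3 - (-2)*R2:  [  0   0  -5   1  13 ]
R4 <- R4 - (-1)*R2:  [   0    0  -10   -4   21 ]
R4 <- R4 - (2)*R3:  [  0   0   0  -6  -5 ]
Row echelon form:
[ 4   2  -2   2  |   5 ]
[ 0  -1  -2   5  |  -2 ]
[ 0   0  -5   1  |  13 ]
[ 0   0   0  -6  |  -5 ]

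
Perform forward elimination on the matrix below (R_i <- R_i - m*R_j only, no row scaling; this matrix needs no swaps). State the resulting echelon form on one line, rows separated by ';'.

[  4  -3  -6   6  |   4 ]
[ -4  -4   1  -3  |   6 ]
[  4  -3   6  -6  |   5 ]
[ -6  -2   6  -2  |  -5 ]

Forward elimination:
R2 <- R2 - (-1)*R1:  [  0  -7  -5   3  10 ]
R3 <- R3 - (1)*R1:  [   0    0   12  -12    1 ]
R4 <- R4 - (-3/2)*R1:  [     0  -13/2     -3      7      1 ]
R4 <- R4 - (13/14)*R2:  [     0      0  23/14  59/14  -58/7 ]
R4 <- R4 - (23/168)*R3:  [         0          0          0       41/7  -1415/168 ]
Row echelon form:
[ 4  -3  -6     6  |          4 ]
[ 0  -7  -5     3  |         10 ]
[ 0   0  12   -12  |          1 ]
[ 0   0   0  41/7  |  -1415/168 ]

REF = [4 -3 -6 6 4; 0 -7 -5 3 10; 0 0 12 -12 1; 0 0 0 41/7 -1415/168]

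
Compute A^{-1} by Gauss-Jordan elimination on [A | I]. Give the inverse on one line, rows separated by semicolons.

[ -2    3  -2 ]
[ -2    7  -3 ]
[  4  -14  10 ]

Gauss-Jordan on [A | I]:
R1 <- (1/-2)*R1:  [    1  -3/2     1  |  -1/2     0     0 ]
R2 <- R2 - (-2)*R1:  [  0   4  -1  |  -1   1   0 ]
R3 <- R3 - (4)*R1:  [  0  -8   6  |   2   0   1 ]
R2 <- (1/4)*R2:  [    0     1  -1/4  |  -1/4   1/4     0 ]
R1 <- R1 - (-3/2)*R2:  [    1     0   5/8  |  -7/8   3/8     0 ]
R3 <- R3 - (-8)*R2:  [ 0  0  4  |  0  2  1 ]
R3 <- (1/4)*R3:  [   0    0    1  |    0  1/2  1/4 ]
R1 <- R1 - (5/8)*R3:  [     1      0      0  |   -7/8   1/16  -5/32 ]
R2 <- R2 - (-1/4)*R3:  [    0     1     0  |  -1/4   3/8  1/16 ]
Right block of [I | A^{-1}] is the inverse:
[ -7/8  1/16  -5/32 ]
[ -1/4   3/8   1/16 ]
[    0   1/2    1/4 ]

inverse = [-7/8 1/16 -5/32; -1/4 3/8 1/16; 0 1/2 1/4]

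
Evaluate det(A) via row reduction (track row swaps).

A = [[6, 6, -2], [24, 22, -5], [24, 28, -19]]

det(A) = 60

Forward elimination:
R2 <- R2 - (4)*R1:  [  0  -2   3 ]
R3 <- R3 - (4)*R1:  [   0    4  -11 ]
R3 <- R3 - (-2)*R2:  [  0   0  -5 ]
Upper-triangular form:
[ 6   6  -2 ]
[ 0  -2   3 ]
[ 0   0  -5 ]
det(A) = (-1)^0 * (6) * (-2) * (-5) = 60  (0 row swaps -> sign +1)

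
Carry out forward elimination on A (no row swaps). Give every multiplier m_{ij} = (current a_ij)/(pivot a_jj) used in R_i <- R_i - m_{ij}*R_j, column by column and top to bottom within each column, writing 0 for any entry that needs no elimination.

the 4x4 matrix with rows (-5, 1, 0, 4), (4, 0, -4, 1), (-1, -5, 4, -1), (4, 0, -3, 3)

multipliers: -4/5, 1/5, -4/5, -13/2, 1, -1/22

Forward elimination:
R2 <- R2 - (-4/5)*R1:  [    0   4/5    -4  21/5 ]
R3 <- R3 - (1/5)*R1:  [     0  -26/5      4   -9/5 ]
R4 <- R4 - (-4/5)*R1:  [    0   4/5    -3  31/5 ]
R3 <- R3 - (-13/2)*R2:  [    0     0   -22  51/2 ]
R4 <- R4 - (1)*R2:  [ 0  0  1  2 ]
R4 <- R4 - (-1/22)*R3:  [      0       0       0  139/44 ]
Multipliers (in order of application): m_{21} = -4/5, m_{31} = 1/5, m_{41} = -4/5, m_{32} = -13/2, m_{42} = 1, m_{43} = -1/22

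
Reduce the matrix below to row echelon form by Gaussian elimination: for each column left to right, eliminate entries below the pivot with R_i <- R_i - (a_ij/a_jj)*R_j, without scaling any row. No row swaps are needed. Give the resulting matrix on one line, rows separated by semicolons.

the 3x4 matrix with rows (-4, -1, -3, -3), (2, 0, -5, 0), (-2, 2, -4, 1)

REF = [-4 -1 -3 -3; 0 -1/2 -13/2 -3/2; 0 0 -35 -5]

Forward elimination:
R2 <- R2 - (-1/2)*R1:  [     0   -1/2  -13/2   -3/2 ]
R3 <- R3 - (1/2)*R1:  [    0   5/2  -5/2   5/2 ]
R3 <- R3 - (-5)*R2:  [   0    0  -35   -5 ]
Row echelon form:
[ -4    -1     -3    -3 ]
[  0  -1/2  -13/2  -3/2 ]
[  0     0    -35    -5 ]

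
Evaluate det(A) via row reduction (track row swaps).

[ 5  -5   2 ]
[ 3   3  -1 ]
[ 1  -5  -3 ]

det(A) = -146

Forward elimination:
R2 <- R2 - (3/5)*R1:  [     0      6  -11/5 ]
R3 <- R3 - (1/5)*R1:  [     0     -4  -17/5 ]
R3 <- R3 - (-2/3)*R2:  [      0       0  -73/15 ]
Upper-triangular form:
[ 5  -5       2 ]
[ 0   6   -11/5 ]
[ 0   0  -73/15 ]
det(A) = (-1)^0 * (5) * (6) * (-73/15) = -146  (0 row swaps -> sign +1)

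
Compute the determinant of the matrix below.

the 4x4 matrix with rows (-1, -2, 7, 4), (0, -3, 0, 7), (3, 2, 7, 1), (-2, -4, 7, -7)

det(A) = -1183

Forward elimination:
R3 <- R3 - (-3)*R1:  [  0  -4  28  13 ]
R4 <- R4 - (2)*R1:  [   0    0   -7  -15 ]
R3 <- R3 - (4/3)*R2:  [    0     0    28  11/3 ]
R4 <- R4 - (-1/4)*R3:  [       0        0        0  -169/12 ]
Upper-triangular form:
[ -1  -2   7        4 ]
[  0  -3   0        7 ]
[  0   0  28     11/3 ]
[  0   0   0  -169/12 ]
det(A) = (-1)^0 * (-1) * (-3) * (28) * (-169/12) = -1183  (0 row swaps -> sign +1)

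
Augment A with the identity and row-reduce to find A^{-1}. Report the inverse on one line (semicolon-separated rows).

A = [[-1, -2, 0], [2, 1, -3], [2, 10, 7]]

inverse = [37/3 14/3 2; -20/3 -7/3 -1; 6 2 1]

Gauss-Jordan on [A | I]:
R1 <- (1/-1)*R1:  [  1   2   0  |  -1   0   0 ]
R2 <- R2 - (2)*R1:  [  0  -3  -3  |   2   1   0 ]
R3 <- R3 - (2)*R1:  [ 0  6  7  |  2  0  1 ]
R2 <- (1/-3)*R2:  [    0     1     1  |  -2/3  -1/3     0 ]
R1 <- R1 - (2)*R2:  [   1    0   -2  |  1/3  2/3    0 ]
R3 <- R3 - (6)*R2:  [ 0  0  1  |  6  2  1 ]
R1 <- R1 - (-2)*R3:  [    1     0     0  |  37/3  14/3     2 ]
R2 <- R2 - (1)*R3:  [     0      1      0  |  -20/3   -7/3     -1 ]
Right block of [I | A^{-1}] is the inverse:
[  37/3  14/3   2 ]
[ -20/3  -7/3  -1 ]
[     6     2   1 ]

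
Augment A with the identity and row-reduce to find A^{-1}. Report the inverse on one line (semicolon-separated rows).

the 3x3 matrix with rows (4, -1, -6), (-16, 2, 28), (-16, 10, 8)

inverse = [-33/4 -13/8 -1/2; -10 -2 -1/2; -4 -3/4 -1/4]

Gauss-Jordan on [A | I]:
R1 <- (1/4)*R1:  [    1  -1/4  -3/2  |   1/4     0     0 ]
R2 <- R2 - (-16)*R1:  [  0  -2   4  |   4   1   0 ]
R3 <- R3 - (-16)*R1:  [   0    6  -16  |    4    0    1 ]
R2 <- (1/-2)*R2:  [    0     1    -2  |    -2  -1/2     0 ]
R1 <- R1 - (-1/4)*R2:  [    1     0    -2  |  -1/4  -1/8     0 ]
R3 <- R3 - (6)*R2:  [  0   0  -4  |  16   3   1 ]
R3 <- (1/-4)*R3:  [    0     0     1  |    -4  -3/4  -1/4 ]
R1 <- R1 - (-2)*R3:  [     1      0      0  |  -33/4  -13/8   -1/2 ]
R2 <- R2 - (-2)*R3:  [    0     1     0  |   -10    -2  -1/2 ]
Right block of [I | A^{-1}] is the inverse:
[ -33/4  -13/8  -1/2 ]
[   -10     -2  -1/2 ]
[    -4   -3/4  -1/4 ]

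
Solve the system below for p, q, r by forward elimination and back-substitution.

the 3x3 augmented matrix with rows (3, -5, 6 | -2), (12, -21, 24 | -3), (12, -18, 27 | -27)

Forward elimination on [A|b]:
R2 <- R2 - (4)*R1:  [  0  -1   0   5 ]
R3 <- R3 - (4)*R1:  [   0    2    3  -19 ]
R3 <- R3 - (-2)*R2:  [  0   0   3  -9 ]
Row echelon form:
[ 3  -5  6  |  -2 ]
[ 0  -1  0  |   5 ]
[ 0   0  3  |  -9 ]
Back-substitution:
r = (-9) / 3 = -3
q = (5) / -1 = -5
p = (-2 - (-5)*(-5) - (6)*(-3)) / 3 = -3

(-3, -5, -3)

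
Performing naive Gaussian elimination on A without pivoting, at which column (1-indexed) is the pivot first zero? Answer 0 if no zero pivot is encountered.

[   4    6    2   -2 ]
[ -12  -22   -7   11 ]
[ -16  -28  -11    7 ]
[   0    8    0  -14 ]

Naive forward elimination:
R2 <- R2 - (-3)*R1:  [  0  -4  -1   5 ]
R3 <- R3 - (-4)*R1:  [  0  -4  -3  -1 ]
R3 <- R3 - (1)*R2:  [  0   0  -2  -6 ]
R4 <- R4 - (-2)*R2:  [  0   0  -2  -4 ]
R4 <- R4 - (1)*R3:  [ 0  0  0  2 ]
All pivots nonzero; naive elimination completes without hitting a zero pivot.

first zero-pivot column = 0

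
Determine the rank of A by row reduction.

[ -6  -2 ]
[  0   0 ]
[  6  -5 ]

Row reduction:
R3 <- R3 - (-1)*R1:  [  0  -7 ]
R2 <-> R3   (pivot in column 2 was zero)
[ -6  -2 ]
[  0  -7 ]
[  0   0 ]
Row echelon form:
[ -6  -2 ]
[  0  -7 ]
[  0   0 ]
Nonzero rows / pivot columns: 2

rank(A) = 2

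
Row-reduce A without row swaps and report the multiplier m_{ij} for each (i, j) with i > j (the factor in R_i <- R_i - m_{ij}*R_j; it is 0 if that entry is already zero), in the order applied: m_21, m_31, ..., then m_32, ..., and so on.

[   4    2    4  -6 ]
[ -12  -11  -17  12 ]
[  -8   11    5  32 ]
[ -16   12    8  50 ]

multipliers: -3, -2, -4, -3, -4, -2

Forward elimination:
R2 <- R2 - (-3)*R1:  [  0  -5  -5  -6 ]
R3 <- R3 - (-2)*R1:  [  0  15  13  20 ]
R4 <- R4 - (-4)*R1:  [  0  20  24  26 ]
R3 <- R3 - (-3)*R2:  [  0   0  -2   2 ]
R4 <- R4 - (-4)*R2:  [ 0  0  4  2 ]
R4 <- R4 - (-2)*R3:  [ 0  0  0  6 ]
Multipliers (in order of application): m_{21} = -3, m_{31} = -2, m_{41} = -4, m_{32} = -3, m_{42} = -4, m_{43} = -2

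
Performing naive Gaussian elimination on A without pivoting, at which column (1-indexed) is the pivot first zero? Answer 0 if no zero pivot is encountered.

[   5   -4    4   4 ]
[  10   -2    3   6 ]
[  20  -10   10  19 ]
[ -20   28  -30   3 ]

first zero-pivot column = 0

Naive forward elimination:
R2 <- R2 - (2)*R1:  [  0   6  -5  -2 ]
R3 <- R3 - (4)*R1:  [  0   6  -6   3 ]
R4 <- R4 - (-4)*R1:  [   0   12  -14   19 ]
R3 <- R3 - (1)*R2:  [  0   0  -1   5 ]
R4 <- R4 - (2)*R2:  [  0   0  -4  23 ]
R4 <- R4 - (4)*R3:  [ 0  0  0  3 ]
All pivots nonzero; naive elimination completes without hitting a zero pivot.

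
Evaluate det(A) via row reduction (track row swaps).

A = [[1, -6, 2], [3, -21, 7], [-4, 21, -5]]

det(A) = -6

Forward elimination:
R2 <- R2 - (3)*R1:  [  0  -3   1 ]
R3 <- R3 - (-4)*R1:  [  0  -3   3 ]
R3 <- R3 - (1)*R2:  [ 0  0  2 ]
Upper-triangular form:
[ 1  -6  2 ]
[ 0  -3  1 ]
[ 0   0  2 ]
det(A) = (-1)^0 * (1) * (-3) * (2) = -6  (0 row swaps -> sign +1)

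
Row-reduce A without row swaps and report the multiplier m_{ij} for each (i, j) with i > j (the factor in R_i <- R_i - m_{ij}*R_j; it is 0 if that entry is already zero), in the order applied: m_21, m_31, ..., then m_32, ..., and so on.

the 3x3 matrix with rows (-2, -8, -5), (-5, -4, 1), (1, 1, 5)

Forward elimination:
R2 <- R2 - (5/2)*R1:  [    0    16  27/2 ]
R3 <- R3 - (-1/2)*R1:  [   0   -3  5/2 ]
R3 <- R3 - (-3/16)*R2:  [      0       0  161/32 ]
Multipliers (in order of application): m_{21} = 5/2, m_{31} = -1/2, m_{32} = -3/16

multipliers: 5/2, -1/2, -3/16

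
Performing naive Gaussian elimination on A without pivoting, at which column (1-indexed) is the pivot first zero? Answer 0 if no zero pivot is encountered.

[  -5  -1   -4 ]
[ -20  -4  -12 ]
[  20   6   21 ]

first zero-pivot column = 2

Naive forward elimination:
R2 <- R2 - (4)*R1:  [ 0  0  4 ]
R3 <- R3 - (-4)*R1:  [ 0  2  5 ]
Matrix at this point:
[ -5  -1  -4 ]
[  0   0   4 ]
[  0   2   5 ]
Pivot entry (2,2) is zero but row 3 has 2 in column 2 -> naive elimination stops; a row interchange (e.g. R2 <-> R3) would be required here.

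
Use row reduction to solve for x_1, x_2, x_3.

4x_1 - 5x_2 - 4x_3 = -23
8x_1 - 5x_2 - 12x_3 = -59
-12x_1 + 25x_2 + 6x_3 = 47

Forward elimination on [A|b]:
R2 <- R2 - (2)*R1:  [   0    5   -4  -13 ]
R3 <- R3 - (-3)*R1:  [   0   10   -6  -22 ]
R3 <- R3 - (2)*R2:  [ 0  0  2  4 ]
Row echelon form:
[ 4  -5  -4  |  -23 ]
[ 0   5  -4  |  -13 ]
[ 0   0   2  |    4 ]
Back-substitution:
x_3 = (4) / 2 = 2
x_2 = (-13 - (-4)*(2)) / 5 = -1
x_1 = (-23 - (-5)*(-1) - (-4)*(2)) / 4 = -5

(-5, -1, 2)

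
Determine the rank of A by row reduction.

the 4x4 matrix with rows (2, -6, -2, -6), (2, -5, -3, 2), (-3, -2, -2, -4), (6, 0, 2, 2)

Row reduction:
R2 <- R2 - (1)*R1:  [  0   1  -1   8 ]
R3 <- R3 - (-3/2)*R1:  [   0  -11   -5  -13 ]
R4 <- R4 - (3)*R1:  [  0  18   8  20 ]
R3 <- R3 - (-11)*R2:  [   0    0  -16   75 ]
R4 <- R4 - (18)*R2:  [    0     0    26  -124 ]
R4 <- R4 - (-13/8)*R3:  [     0      0      0  -17/8 ]
Row echelon form:
[ 2  -6   -2     -6 ]
[ 0   1   -1      8 ]
[ 0   0  -16     75 ]
[ 0   0    0  -17/8 ]
Nonzero rows / pivot columns: 4

rank(A) = 4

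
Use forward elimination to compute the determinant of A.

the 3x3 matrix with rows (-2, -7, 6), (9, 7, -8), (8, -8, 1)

det(A) = -143

Forward elimination:
R2 <- R2 - (-9/2)*R1:  [     0  -49/2     19 ]
R3 <- R3 - (-4)*R1:  [   0  -36   25 ]
R3 <- R3 - (72/49)*R2:  [       0        0  -143/49 ]
Upper-triangular form:
[ -2     -7        6 ]
[  0  -49/2       19 ]
[  0      0  -143/49 ]
det(A) = (-1)^0 * (-2) * (-49/2) * (-143/49) = -143  (0 row swaps -> sign +1)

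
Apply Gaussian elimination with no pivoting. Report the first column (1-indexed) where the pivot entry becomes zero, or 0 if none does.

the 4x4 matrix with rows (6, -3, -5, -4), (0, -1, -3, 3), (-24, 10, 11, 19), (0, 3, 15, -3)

first zero-pivot column = 4

Naive forward elimination:
R3 <- R3 - (-4)*R1:  [  0  -2  -9   3 ]
R3 <- R3 - (2)*R2:  [  0   0  -3  -3 ]
R4 <- R4 - (-3)*R2:  [ 0  0  6  6 ]
R4 <- R4 - (-2)*R3:  [ 0  0  0  0 ]
Matrix at this point:
[ 6  -3  -5  -4 ]
[ 0  -1  -3   3 ]
[ 0   0  -3  -3 ]
[ 0   0   0   0 ]
Pivot entry (4,4) in the last row is zero and there are no rows below to swap with -> zero pivot in column 4 (A is singular).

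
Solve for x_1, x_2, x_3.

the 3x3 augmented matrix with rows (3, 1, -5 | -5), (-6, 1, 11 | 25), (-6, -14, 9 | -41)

(2, 4, 3)

Forward elimination on [A|b]:
R2 <- R2 - (-2)*R1:  [  0   3   1  15 ]
R3 <- R3 - (-2)*R1:  [   0  -12   -1  -51 ]
R3 <- R3 - (-4)*R2:  [ 0  0  3  9 ]
Row echelon form:
[ 3  1  -5  |  -5 ]
[ 0  3   1  |  15 ]
[ 0  0   3  |   9 ]
Back-substitution:
x_3 = (9) / 3 = 3
x_2 = (15 - (1)*(3)) / 3 = 4
x_1 = (-5 - (1)*(4) - (-5)*(3)) / 3 = 2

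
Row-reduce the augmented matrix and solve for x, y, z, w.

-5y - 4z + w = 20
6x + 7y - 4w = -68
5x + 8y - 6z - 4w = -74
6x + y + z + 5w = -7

(-4, -4, 1, 4)

Forward elimination on [A|b]:
R1 <-> R2   (pivot in column 1 was zero)
[ 6   7   0  -4  -68 ]
[ 0  -5  -4   1   20 ]
[ 5   8  -6  -4  -74 ]
[ 6   1   1   5   -7 ]
R3 <- R3 - (5/6)*R1:  [     0   13/6     -6   -2/3  -52/3 ]
R4 <- R4 - (1)*R1:  [  0  -6   1   9  61 ]
R3 <- R3 - (-13/30)*R2:  [       0        0  -116/15    -7/30    -26/3 ]
R4 <- R4 - (6/5)*R2:  [    0     0  29/5  39/5    37 ]
R4 <- R4 - (-3/4)*R3:  [    0     0     0  61/8  61/2 ]
Row echelon form:
[ 6   7        0     -4  |    -68 ]
[ 0  -5       -4      1  |     20 ]
[ 0   0  -116/15  -7/30  |  -26/3 ]
[ 0   0        0   61/8  |   61/2 ]
Back-substitution:
w = (61/2) / (61/8) = 4
z = (-26/3 - (-7/30)*(4)) / (-116/15) = 1
y = (20 - (-4)*(1) - (1)*(4)) / -5 = -4
x = (-68 - (7)*(-4) - (-4)*(4)) / 6 = -4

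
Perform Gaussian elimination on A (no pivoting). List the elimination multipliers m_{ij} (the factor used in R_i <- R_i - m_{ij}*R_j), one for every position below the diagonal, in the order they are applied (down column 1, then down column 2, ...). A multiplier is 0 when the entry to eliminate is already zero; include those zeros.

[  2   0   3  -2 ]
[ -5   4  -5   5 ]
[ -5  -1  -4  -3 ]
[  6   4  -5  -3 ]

multipliers: -5/2, -5/2, 3, -1/4, 1, -4

Forward elimination:
R2 <- R2 - (-5/2)*R1:  [   0    4  5/2    0 ]
R3 <- R3 - (-5/2)*R1:  [   0   -1  7/2   -8 ]
R4 <- R4 - (3)*R1:  [   0    4  -14    3 ]
R3 <- R3 - (-1/4)*R2:  [    0     0  33/8    -8 ]
R4 <- R4 - (1)*R2:  [     0      0  -33/2      3 ]
R4 <- R4 - (-4)*R3:  [   0    0    0  -29 ]
Multipliers (in order of application): m_{21} = -5/2, m_{31} = -5/2, m_{41} = 3, m_{32} = -1/4, m_{42} = 1, m_{43} = -4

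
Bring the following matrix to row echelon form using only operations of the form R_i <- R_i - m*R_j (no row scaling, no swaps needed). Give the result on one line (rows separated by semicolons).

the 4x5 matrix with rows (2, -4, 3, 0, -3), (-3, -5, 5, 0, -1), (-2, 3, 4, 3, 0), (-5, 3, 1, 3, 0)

Forward elimination:
R2 <- R2 - (-3/2)*R1:  [     0    -11   19/2      0  -11/2 ]
R3 <- R3 - (-1)*R1:  [  0  -1   7   3  -3 ]
R4 <- R4 - (-5/2)*R1:  [     0     -7   17/2      3  -15/2 ]
R3 <- R3 - (1/11)*R2:  [      0       0  135/22       3    -5/2 ]
R4 <- R4 - (7/11)*R2:  [     0      0  27/11      3     -4 ]
R4 <- R4 - (2/5)*R3:  [   0    0    0  9/5   -3 ]
Row echelon form:
[ 2   -4       3    0     -3 ]
[ 0  -11    19/2    0  -11/2 ]
[ 0    0  135/22    3   -5/2 ]
[ 0    0       0  9/5     -3 ]

REF = [2 -4 3 0 -3; 0 -11 19/2 0 -11/2; 0 0 135/22 3 -5/2; 0 0 0 9/5 -3]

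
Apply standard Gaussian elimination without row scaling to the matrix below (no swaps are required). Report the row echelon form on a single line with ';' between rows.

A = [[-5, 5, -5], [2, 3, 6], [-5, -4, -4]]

Forward elimination:
R2 <- R2 - (-2/5)*R1:  [ 0  5  4 ]
R3 <- R3 - (1)*R1:  [  0  -9   1 ]
R3 <- R3 - (-9/5)*R2:  [    0     0  41/5 ]
Row echelon form:
[ -5  5    -5 ]
[  0  5     4 ]
[  0  0  41/5 ]

REF = [-5 5 -5; 0 5 4; 0 0 41/5]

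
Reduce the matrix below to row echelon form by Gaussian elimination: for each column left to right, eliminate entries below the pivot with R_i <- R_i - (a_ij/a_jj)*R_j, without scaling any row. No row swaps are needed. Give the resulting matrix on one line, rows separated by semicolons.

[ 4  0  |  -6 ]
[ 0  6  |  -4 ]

REF = [4 0 -6; 0 6 -4]

Forward elimination:
Row echelon form:
[ 4  0  |  -6 ]
[ 0  6  |  -4 ]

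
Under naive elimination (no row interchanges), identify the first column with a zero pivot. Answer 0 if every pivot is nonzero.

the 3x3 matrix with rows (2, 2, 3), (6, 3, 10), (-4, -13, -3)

Naive forward elimination:
R2 <- R2 - (3)*R1:  [  0  -3   1 ]
R3 <- R3 - (-2)*R1:  [  0  -9   3 ]
R3 <- R3 - (3)*R2:  [ 0  0  0 ]
Matrix at this point:
[ 2   2  3 ]
[ 0  -3  1 ]
[ 0   0  0 ]
Pivot entry (3,3) in the last row is zero and there are no rows below to swap with -> zero pivot in column 3 (A is singular).

first zero-pivot column = 3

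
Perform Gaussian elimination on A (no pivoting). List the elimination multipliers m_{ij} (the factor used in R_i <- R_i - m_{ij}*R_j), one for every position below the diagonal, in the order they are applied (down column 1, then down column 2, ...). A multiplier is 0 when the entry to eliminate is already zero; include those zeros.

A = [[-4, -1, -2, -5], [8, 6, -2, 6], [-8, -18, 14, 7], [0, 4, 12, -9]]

Forward elimination:
R2 <- R2 - (-2)*R1:  [  0   4  -6  -4 ]
R3 <- R3 - (2)*R1:  [   0  -16   18   17 ]
R4: entry in column 1 is already 0 -> m_{41} = 0 (no row operation needed)
R3 <- R3 - (-4)*R2:  [  0   0  -6   1 ]
R4 <- R4 - (1)*R2:  [  0   0  18  -5 ]
R4 <- R4 - (-3)*R3:  [  0   0   0  -2 ]
Multipliers (in order of application): m_{21} = -2, m_{31} = 2, m_{41} = 0, m_{32} = -4, m_{42} = 1, m_{43} = -3

multipliers: -2, 2, 0, -4, 1, -3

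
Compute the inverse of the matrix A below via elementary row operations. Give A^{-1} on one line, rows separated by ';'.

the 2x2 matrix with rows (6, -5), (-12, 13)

inverse = [13/18 5/18; 2/3 1/3]

Gauss-Jordan on [A | I]:
R1 <- (1/6)*R1:  [    1  -5/6  |   1/6     0 ]
R2 <- R2 - (-12)*R1:  [ 0  3  |  2  1 ]
R2 <- (1/3)*R2:  [   0    1  |  2/3  1/3 ]
R1 <- R1 - (-5/6)*R2:  [     1      0  |  13/18   5/18 ]
Right block of [I | A^{-1}] is the inverse:
[ 13/18  5/18 ]
[   2/3   1/3 ]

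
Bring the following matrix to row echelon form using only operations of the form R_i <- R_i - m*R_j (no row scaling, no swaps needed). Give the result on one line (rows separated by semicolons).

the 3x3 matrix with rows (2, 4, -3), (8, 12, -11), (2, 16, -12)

REF = [2 4 -3; 0 -4 1; 0 0 -6]

Forward elimination:
R2 <- R2 - (4)*R1:  [  0  -4   1 ]
R3 <- R3 - (1)*R1:  [  0  12  -9 ]
R3 <- R3 - (-3)*R2:  [  0   0  -6 ]
Row echelon form:
[ 2   4  -3 ]
[ 0  -4   1 ]
[ 0   0  -6 ]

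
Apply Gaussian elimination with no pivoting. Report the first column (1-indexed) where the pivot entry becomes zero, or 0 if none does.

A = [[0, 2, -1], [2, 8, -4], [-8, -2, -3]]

Naive forward elimination:
Pivot entry (1,1) is zero but row 2 has 2 in column 1 -> naive elimination stops; a row interchange (e.g. R1 <-> R2) would be required here.

first zero-pivot column = 1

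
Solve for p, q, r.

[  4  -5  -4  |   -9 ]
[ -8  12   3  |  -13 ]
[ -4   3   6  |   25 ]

Forward elimination on [A|b]:
R2 <- R2 - (-2)*R1:  [   0    2   -5  -31 ]
R3 <- R3 - (-1)*R1:  [  0  -2   2  16 ]
R3 <- R3 - (-1)*R2:  [   0    0   -3  -15 ]
Row echelon form:
[ 4  -5  -4  |   -9 ]
[ 0   2  -5  |  -31 ]
[ 0   0  -3  |  -15 ]
Back-substitution:
r = (-15) / -3 = 5
q = (-31 - (-5)*(5)) / 2 = -3
p = (-9 - (-5)*(-3) - (-4)*(5)) / 4 = -1

(-1, -3, 5)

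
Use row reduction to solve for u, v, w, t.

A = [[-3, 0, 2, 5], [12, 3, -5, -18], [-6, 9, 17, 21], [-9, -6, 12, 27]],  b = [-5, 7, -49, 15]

(5, -2, -5, 4)

Forward elimination on [A|b]:
R2 <- R2 - (-4)*R1:  [   0    3    3    2  -13 ]
R3 <- R3 - (2)*R1:  [   0    9   13   11  -39 ]
R4 <- R4 - (3)*R1:  [  0  -6   6  12  30 ]
R3 <- R3 - (3)*R2:  [ 0  0  4  5  0 ]
R4 <- R4 - (-2)*R2:  [  0   0  12  16   4 ]
R4 <- R4 - (3)*R3:  [ 0  0  0  1  4 ]
Row echelon form:
[ -3  0  2  5  |   -5 ]
[  0  3  3  2  |  -13 ]
[  0  0  4  5  |    0 ]
[  0  0  0  1  |    4 ]
Back-substitution:
t = (4) / 1 = 4
w = (0 - (5)*(4)) / 4 = -5
v = (-13 - (3)*(-5) - (2)*(4)) / 3 = -2
u = (-5 - (2)*(-5) - (5)*(4)) / -3 = 5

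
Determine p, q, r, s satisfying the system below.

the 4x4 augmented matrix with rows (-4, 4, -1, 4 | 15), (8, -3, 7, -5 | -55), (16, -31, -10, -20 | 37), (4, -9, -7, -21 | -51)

(-3, -5, -3, 5)

Forward elimination on [A|b]:
R2 <- R2 - (-2)*R1:  [   0    5    5    3  -25 ]
R3 <- R3 - (-4)*R1:  [   0  -15  -14   -4   97 ]
R4 <- R4 - (-1)*R1:  [   0   -5   -8  -17  -36 ]
R3 <- R3 - (-3)*R2:  [  0   0   1   5  22 ]
R4 <- R4 - (-1)*R2:  [   0    0   -3  -14  -61 ]
R4 <- R4 - (-3)*R3:  [ 0  0  0  1  5 ]
Row echelon form:
[ -4  4  -1  4  |   15 ]
[  0  5   5  3  |  -25 ]
[  0  0   1  5  |   22 ]
[  0  0   0  1  |    5 ]
Back-substitution:
s = (5) / 1 = 5
r = (22 - (5)*(5)) / 1 = -3
q = (-25 - (5)*(-3) - (3)*(5)) / 5 = -5
p = (15 - (4)*(-5) - (-1)*(-3) - (4)*(5)) / -4 = -3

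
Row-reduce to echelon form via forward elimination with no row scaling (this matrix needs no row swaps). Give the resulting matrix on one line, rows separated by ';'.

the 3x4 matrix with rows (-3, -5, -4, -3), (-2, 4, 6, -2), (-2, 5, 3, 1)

Forward elimination:
R2 <- R2 - (2/3)*R1:  [    0  22/3  26/3     0 ]
R3 <- R3 - (2/3)*R1:  [    0  25/3  17/3     3 ]
R3 <- R3 - (25/22)*R2:  [      0       0  -46/11       3 ]
Row echelon form:
[ -3    -5      -4  -3 ]
[  0  22/3    26/3   0 ]
[  0     0  -46/11   3 ]

REF = [-3 -5 -4 -3; 0 22/3 26/3 0; 0 0 -46/11 3]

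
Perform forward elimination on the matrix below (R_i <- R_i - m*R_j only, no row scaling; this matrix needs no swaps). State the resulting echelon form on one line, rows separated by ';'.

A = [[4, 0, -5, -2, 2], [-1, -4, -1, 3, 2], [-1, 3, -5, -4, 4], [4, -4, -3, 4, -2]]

Forward elimination:
R2 <- R2 - (-1/4)*R1:  [    0    -4  -9/4   5/2   5/2 ]
R3 <- R3 - (-1/4)*R1:  [     0      3  -25/4   -9/2    9/2 ]
R4 <- R4 - (1)*R1:  [  0  -4   2   6  -4 ]
R3 <- R3 - (-3/4)*R2:  [       0        0  -127/16    -21/8     51/8 ]
R4 <- R4 - (1)*R2:  [     0      0   17/4    7/2  -13/2 ]
R4 <- R4 - (-68/127)*R3:  [        0         0         0   266/127  -392/127 ]
Row echelon form:
[ 4   0       -5       -2         2 ]
[ 0  -4     -9/4      5/2       5/2 ]
[ 0   0  -127/16    -21/8      51/8 ]
[ 0   0        0  266/127  -392/127 ]

REF = [4 0 -5 -2 2; 0 -4 -9/4 5/2 5/2; 0 0 -127/16 -21/8 51/8; 0 0 0 266/127 -392/127]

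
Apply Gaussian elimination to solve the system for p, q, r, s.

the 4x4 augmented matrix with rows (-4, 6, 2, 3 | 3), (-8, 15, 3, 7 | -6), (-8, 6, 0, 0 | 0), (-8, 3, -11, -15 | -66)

(-3, -4, 3, 3)

Forward elimination on [A|b]:
R2 <- R2 - (2)*R1:  [   0    3   -1    1  -12 ]
R3 <- R3 - (2)*R1:  [  0  -6  -4  -6  -6 ]
R4 <- R4 - (2)*R1:  [   0   -9  -15  -21  -72 ]
R3 <- R3 - (-2)*R2:  [   0    0   -6   -4  -30 ]
R4 <- R4 - (-3)*R2:  [    0     0   -18   -18  -108 ]
R4 <- R4 - (3)*R3:  [   0    0    0   -6  -18 ]
Row echelon form:
[ -4  6   2   3  |    3 ]
[  0  3  -1   1  |  -12 ]
[  0  0  -6  -4  |  -30 ]
[  0  0   0  -6  |  -18 ]
Back-substitution:
s = (-18) / -6 = 3
r = (-30 - (-4)*(3)) / -6 = 3
q = (-12 - (-1)*(3) - (1)*(3)) / 3 = -4
p = (3 - (6)*(-4) - (2)*(3) - (3)*(3)) / -4 = -3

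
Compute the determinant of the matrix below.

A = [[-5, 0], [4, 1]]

Forward elimination:
R2 <- R2 - (-4/5)*R1:  [ 0  1 ]
Upper-triangular form:
[ -5  0 ]
[  0  1 ]
det(A) = (-1)^0 * (-5) * (1) = -5  (0 row swaps -> sign +1)

det(A) = -5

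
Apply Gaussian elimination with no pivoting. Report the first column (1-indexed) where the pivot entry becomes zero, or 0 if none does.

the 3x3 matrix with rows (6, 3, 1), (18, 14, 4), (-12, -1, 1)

Naive forward elimination:
R2 <- R2 - (3)*R1:  [ 0  5  1 ]
R3 <- R3 - (-2)*R1:  [ 0  5  3 ]
R3 <- R3 - (1)*R2:  [ 0  0  2 ]
All pivots nonzero; naive elimination completes without hitting a zero pivot.

first zero-pivot column = 0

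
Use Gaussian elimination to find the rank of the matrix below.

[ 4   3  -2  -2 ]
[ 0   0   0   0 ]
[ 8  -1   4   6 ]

rank(A) = 2

Row reduction:
R3 <- R3 - (2)*R1:  [  0  -7   8  10 ]
R2 <-> R3   (pivot in column 2 was zero)
[ 4   3  -2  -2 ]
[ 0  -7   8  10 ]
[ 0   0   0   0 ]
Row echelon form:
[ 4   3  -2  -2 ]
[ 0  -7   8  10 ]
[ 0   0   0   0 ]
Nonzero rows / pivot columns: 2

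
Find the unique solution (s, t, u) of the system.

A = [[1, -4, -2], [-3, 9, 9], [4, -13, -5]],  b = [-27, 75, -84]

(-1, 5, 3)

Forward elimination on [A|b]:
R2 <- R2 - (-3)*R1:  [  0  -3   3  -6 ]
R3 <- R3 - (4)*R1:  [  0   3   3  24 ]
R3 <- R3 - (-1)*R2:  [  0   0   6  18 ]
Row echelon form:
[ 1  -4  -2  |  -27 ]
[ 0  -3   3  |   -6 ]
[ 0   0   6  |   18 ]
Back-substitution:
u = (18) / 6 = 3
t = (-6 - (3)*(3)) / -3 = 5
s = (-27 - (-4)*(5) - (-2)*(3)) / 1 = -1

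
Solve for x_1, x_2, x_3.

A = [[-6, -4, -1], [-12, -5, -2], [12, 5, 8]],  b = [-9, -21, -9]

(3, -1, -5)

Forward elimination on [A|b]:
R2 <- R2 - (2)*R1:  [  0   3   0  -3 ]
R3 <- R3 - (-2)*R1:  [   0   -3    6  -27 ]
R3 <- R3 - (-1)*R2:  [   0    0    6  -30 ]
Row echelon form:
[ -6  -4  -1  |   -9 ]
[  0   3   0  |   -3 ]
[  0   0   6  |  -30 ]
Back-substitution:
x_3 = (-30) / 6 = -5
x_2 = (-3) / 3 = -1
x_1 = (-9 - (-4)*(-1) - (-1)*(-5)) / -6 = 3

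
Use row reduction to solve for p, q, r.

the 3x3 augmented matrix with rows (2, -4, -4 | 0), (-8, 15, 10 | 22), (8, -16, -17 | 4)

(-4, 2, -4)

Forward elimination on [A|b]:
R2 <- R2 - (-4)*R1:  [  0  -1  -6  22 ]
R3 <- R3 - (4)*R1:  [  0   0  -1   4 ]
Row echelon form:
[ 2  -4  -4  |   0 ]
[ 0  -1  -6  |  22 ]
[ 0   0  -1  |   4 ]
Back-substitution:
r = (4) / -1 = -4
q = (22 - (-6)*(-4)) / -1 = 2
p = (0 - (-4)*(2) - (-4)*(-4)) / 2 = -4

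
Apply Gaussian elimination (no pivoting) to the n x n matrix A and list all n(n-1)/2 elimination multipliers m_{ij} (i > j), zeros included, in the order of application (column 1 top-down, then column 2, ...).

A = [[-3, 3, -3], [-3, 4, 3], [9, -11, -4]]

multipliers: 1, -3, -2

Forward elimination:
R2 <- R2 - (1)*R1:  [ 0  1  6 ]
R3 <- R3 - (-3)*R1:  [   0   -2  -13 ]
R3 <- R3 - (-2)*R2:  [  0   0  -1 ]
Multipliers (in order of application): m_{21} = 1, m_{31} = -3, m_{32} = -2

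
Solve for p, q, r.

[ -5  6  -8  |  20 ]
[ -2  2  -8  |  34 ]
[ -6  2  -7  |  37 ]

Forward elimination on [A|b]:
R2 <- R2 - (2/5)*R1:  [     0   -2/5  -24/5     26 ]
R3 <- R3 - (6/5)*R1:  [     0  -26/5   13/5     13 ]
R3 <- R3 - (13)*R2:  [    0     0    65  -325 ]
Row echelon form:
[ -5     6     -8  |    20 ]
[  0  -2/5  -24/5  |    26 ]
[  0     0     65  |  -325 ]
Back-substitution:
r = (-325) / 65 = -5
q = (26 - (-24/5)*(-5)) / (-2/5) = -5
p = (20 - (6)*(-5) - (-8)*(-5)) / -5 = -2

(-2, -5, -5)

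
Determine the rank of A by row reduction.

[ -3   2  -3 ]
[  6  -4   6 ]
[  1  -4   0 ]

Row reduction:
R2 <- R2 - (-2)*R1:  [ 0  0  0 ]
R3 <- R3 - (-1/3)*R1:  [     0  -10/3     -1 ]
R2 <-> R3   (pivot in column 2 was zero)
[ -3      2  -3 ]
[  0  -10/3  -1 ]
[  0      0   0 ]
Row echelon form:
[ -3      2  -3 ]
[  0  -10/3  -1 ]
[  0      0   0 ]
Nonzero rows / pivot columns: 2

rank(A) = 2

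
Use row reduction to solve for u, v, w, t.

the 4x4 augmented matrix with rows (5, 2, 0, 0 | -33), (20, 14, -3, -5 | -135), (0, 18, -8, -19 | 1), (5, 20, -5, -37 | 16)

Forward elimination on [A|b]:
R2 <- R2 - (4)*R1:  [  0   6  -3  -5  -3 ]
R4 <- R4 - (1)*R1:  [   0   18   -5  -37   49 ]
R3 <- R3 - (3)*R2:  [  0   0   1  -4  10 ]
R4 <- R4 - (3)*R2:  [   0    0    4  -22   58 ]
R4 <- R4 - (4)*R3:  [  0   0   0  -6  18 ]
Row echelon form:
[ 5  2   0   0  |  -33 ]
[ 0  6  -3  -5  |   -3 ]
[ 0  0   1  -4  |   10 ]
[ 0  0   0  -6  |   18 ]
Back-substitution:
t = (18) / -6 = -3
w = (10 - (-4)*(-3)) / 1 = -2
v = (-3 - (-3)*(-2) - (-5)*(-3)) / 6 = -4
u = (-33 - (2)*(-4)) / 5 = -5

(-5, -4, -2, -3)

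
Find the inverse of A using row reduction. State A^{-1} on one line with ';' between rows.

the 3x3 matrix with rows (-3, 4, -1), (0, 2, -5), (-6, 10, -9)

inverse = [8/3 13/6 -3/2; 5/2 7/4 -5/4; 1 1/2 -1/2]

Gauss-Jordan on [A | I]:
R1 <- (1/-3)*R1:  [    1  -4/3   1/3  |  -1/3     0     0 ]
R3 <- R3 - (-6)*R1:  [  0   2  -7  |  -2   0   1 ]
R2 <- (1/2)*R2:  [    0     1  -5/2  |     0   1/2     0 ]
R1 <- R1 - (-4/3)*R2:  [    1     0    -3  |  -1/3   2/3     0 ]
R3 <- R3 - (2)*R2:  [  0   0  -2  |  -2  -1   1 ]
R3 <- (1/-2)*R3:  [    0     0     1  |     1   1/2  -1/2 ]
R1 <- R1 - (-3)*R3:  [    1     0     0  |   8/3  13/6  -3/2 ]
R2 <- R2 - (-5/2)*R3:  [    0     1     0  |   5/2   7/4  -5/4 ]
Right block of [I | A^{-1}] is the inverse:
[ 8/3  13/6  -3/2 ]
[ 5/2   7/4  -5/4 ]
[   1   1/2  -1/2 ]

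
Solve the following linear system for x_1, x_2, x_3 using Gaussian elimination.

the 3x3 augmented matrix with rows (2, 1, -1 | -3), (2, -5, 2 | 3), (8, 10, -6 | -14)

Forward elimination on [A|b]:
R2 <- R2 - (1)*R1:  [  0  -6   3   6 ]
R3 <- R3 - (4)*R1:  [  0   6  -2  -2 ]
R3 <- R3 - (-1)*R2:  [ 0  0  1  4 ]
Row echelon form:
[ 2   1  -1  |  -3 ]
[ 0  -6   3  |   6 ]
[ 0   0   1  |   4 ]
Back-substitution:
x_3 = (4) / 1 = 4
x_2 = (6 - (3)*(4)) / -6 = 1
x_1 = (-3 - (1)*(1) - (-1)*(4)) / 2 = 0

(0, 1, 4)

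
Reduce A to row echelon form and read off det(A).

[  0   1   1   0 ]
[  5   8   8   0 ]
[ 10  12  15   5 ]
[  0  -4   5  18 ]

Forward elimination:
R1 <-> R2   (pivot in column 1 was zero)
[  5   8   8   0 ]
[  0   1   1   0 ]
[ 10  12  15   5 ]
[  0  -4   5  18 ]
R3 <- R3 - (2)*R1:  [  0  -4  -1   5 ]
R3 <- R3 - (-4)*R2:  [ 0  0  3  5 ]
R4 <- R4 - (-4)*R2:  [  0   0   9  18 ]
R4 <- R4 - (3)*R3:  [ 0  0  0  3 ]
Upper-triangular form:
[ 5  8  8  0 ]
[ 0  1  1  0 ]
[ 0  0  3  5 ]
[ 0  0  0  3 ]
det(A) = (-1)^1 * (5) * (1) * (3) * (3) = -45  (1 row swap -> sign -1)

det(A) = -45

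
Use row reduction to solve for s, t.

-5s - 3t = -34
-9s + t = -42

(5, 3)

Forward elimination on [A|b]:
R2 <- R2 - (9/5)*R1:  [    0  32/5  96/5 ]
Row echelon form:
[ -5    -3  |   -34 ]
[  0  32/5  |  96/5 ]
Back-substitution:
t = (96/5) / (32/5) = 3
s = (-34 - (-3)*(3)) / -5 = 5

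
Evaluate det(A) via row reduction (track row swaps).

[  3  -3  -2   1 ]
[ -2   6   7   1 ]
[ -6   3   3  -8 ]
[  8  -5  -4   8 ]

det(A) = -7

Forward elimination:
R2 <- R2 - (-2/3)*R1:  [    0     4  17/3   5/3 ]
R3 <- R3 - (-2)*R1:  [  0  -3  -1  -6 ]
R4 <- R4 - (8/3)*R1:  [    0     3   4/3  16/3 ]
R3 <- R3 - (-3/4)*R2:  [     0      0   13/4  -19/4 ]
R4 <- R4 - (3/4)*R2:  [      0       0  -35/12   49/12 ]
R4 <- R4 - (-35/39)*R3:  [     0      0      0  -7/39 ]
Upper-triangular form:
[ 3  -3    -2      1 ]
[ 0   4  17/3    5/3 ]
[ 0   0  13/4  -19/4 ]
[ 0   0     0  -7/39 ]
det(A) = (-1)^0 * (3) * (4) * (13/4) * (-7/39) = -7  (0 row swaps -> sign +1)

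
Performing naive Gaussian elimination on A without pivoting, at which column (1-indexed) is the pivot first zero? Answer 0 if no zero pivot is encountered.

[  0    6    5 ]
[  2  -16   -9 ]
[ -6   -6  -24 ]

first zero-pivot column = 1

Naive forward elimination:
Pivot entry (1,1) is zero but row 2 has 2 in column 1 -> naive elimination stops; a row interchange (e.g. R1 <-> R2) would be required here.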